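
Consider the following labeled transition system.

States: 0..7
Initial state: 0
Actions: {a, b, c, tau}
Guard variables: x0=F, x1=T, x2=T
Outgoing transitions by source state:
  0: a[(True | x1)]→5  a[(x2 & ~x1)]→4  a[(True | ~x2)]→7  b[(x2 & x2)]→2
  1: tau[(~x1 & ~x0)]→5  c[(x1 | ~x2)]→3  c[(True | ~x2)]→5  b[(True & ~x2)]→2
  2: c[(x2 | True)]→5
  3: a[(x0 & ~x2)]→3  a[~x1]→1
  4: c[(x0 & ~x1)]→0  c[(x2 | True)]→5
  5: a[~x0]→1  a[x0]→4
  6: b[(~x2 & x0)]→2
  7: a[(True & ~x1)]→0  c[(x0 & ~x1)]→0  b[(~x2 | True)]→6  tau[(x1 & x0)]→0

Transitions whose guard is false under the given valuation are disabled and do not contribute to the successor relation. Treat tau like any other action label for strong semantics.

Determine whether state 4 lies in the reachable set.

Answer: UNREACHABLE

Analysis:
After dropping false guards: 9 live edges.
Layer 0: {0}
Layer 1: {2,5,7}  total {0,2,5,7}
Layer 2: {1,6}  total {0,1,2,5,6,7}
Layer 3: {3}  total {0,1,2,3,5,6,7}
Reachable = {0,1,2,3,5,6,7}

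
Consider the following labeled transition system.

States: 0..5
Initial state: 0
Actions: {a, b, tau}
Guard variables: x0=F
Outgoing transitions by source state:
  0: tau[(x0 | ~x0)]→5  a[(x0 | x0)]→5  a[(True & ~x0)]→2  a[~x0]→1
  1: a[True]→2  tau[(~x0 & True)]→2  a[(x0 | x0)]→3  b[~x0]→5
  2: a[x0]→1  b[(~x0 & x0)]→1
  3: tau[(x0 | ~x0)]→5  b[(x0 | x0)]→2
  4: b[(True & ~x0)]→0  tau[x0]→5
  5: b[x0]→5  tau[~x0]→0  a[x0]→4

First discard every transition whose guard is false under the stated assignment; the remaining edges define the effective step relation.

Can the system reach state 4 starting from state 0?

Answer: UNREACHABLE

Working:
9 transition(s) survive guard evaluation.
L0 = {0}
L1 = {1,2,5}  cumulative {0,1,2,5}
Reach set: {0,1,2,5}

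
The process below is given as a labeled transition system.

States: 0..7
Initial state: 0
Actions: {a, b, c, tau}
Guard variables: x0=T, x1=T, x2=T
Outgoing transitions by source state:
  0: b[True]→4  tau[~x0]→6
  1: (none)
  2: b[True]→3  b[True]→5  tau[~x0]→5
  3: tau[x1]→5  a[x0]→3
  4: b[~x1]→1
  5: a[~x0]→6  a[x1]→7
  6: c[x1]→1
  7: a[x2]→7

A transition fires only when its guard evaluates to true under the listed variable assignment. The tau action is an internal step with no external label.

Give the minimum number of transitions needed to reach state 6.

BFS to 6:
  L0 = {0}
  L1 = {4}
6 never appears.

Answer: UNREACHABLE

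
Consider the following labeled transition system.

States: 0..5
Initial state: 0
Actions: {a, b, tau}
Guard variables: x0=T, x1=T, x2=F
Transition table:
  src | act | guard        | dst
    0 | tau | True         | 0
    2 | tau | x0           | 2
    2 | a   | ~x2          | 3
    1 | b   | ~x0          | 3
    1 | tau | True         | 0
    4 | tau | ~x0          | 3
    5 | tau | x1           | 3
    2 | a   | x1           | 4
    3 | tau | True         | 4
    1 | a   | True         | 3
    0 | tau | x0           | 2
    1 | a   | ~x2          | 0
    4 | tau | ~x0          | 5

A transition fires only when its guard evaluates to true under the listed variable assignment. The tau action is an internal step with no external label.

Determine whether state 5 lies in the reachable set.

10 transition(s) survive guard evaluation.
L0 = {0}
L1 = {2}  now seen {0,2}
L2 = {3,4}  now seen {0,2,3,4}
Reach set: {0,2,3,4}

Answer: UNREACHABLE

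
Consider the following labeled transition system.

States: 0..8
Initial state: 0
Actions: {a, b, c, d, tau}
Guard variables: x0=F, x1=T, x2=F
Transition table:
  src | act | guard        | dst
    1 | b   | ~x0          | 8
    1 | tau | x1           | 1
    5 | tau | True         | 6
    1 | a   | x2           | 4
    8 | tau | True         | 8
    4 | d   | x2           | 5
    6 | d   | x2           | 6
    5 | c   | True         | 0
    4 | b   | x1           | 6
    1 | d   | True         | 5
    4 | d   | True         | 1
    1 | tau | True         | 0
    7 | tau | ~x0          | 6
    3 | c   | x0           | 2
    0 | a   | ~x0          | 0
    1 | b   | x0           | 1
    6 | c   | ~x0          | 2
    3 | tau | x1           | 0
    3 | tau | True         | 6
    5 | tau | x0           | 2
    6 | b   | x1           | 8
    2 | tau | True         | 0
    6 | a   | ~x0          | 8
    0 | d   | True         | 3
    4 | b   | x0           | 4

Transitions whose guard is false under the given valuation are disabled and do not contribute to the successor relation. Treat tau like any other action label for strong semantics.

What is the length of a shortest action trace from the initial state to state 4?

Answer: UNREACHABLE

Working:
Breadth-first toward 4:
  Layer 0: {0}
  Layer 1: {3}
  Layer 2: {6}
  Layer 3: {2,8}
4 never appears.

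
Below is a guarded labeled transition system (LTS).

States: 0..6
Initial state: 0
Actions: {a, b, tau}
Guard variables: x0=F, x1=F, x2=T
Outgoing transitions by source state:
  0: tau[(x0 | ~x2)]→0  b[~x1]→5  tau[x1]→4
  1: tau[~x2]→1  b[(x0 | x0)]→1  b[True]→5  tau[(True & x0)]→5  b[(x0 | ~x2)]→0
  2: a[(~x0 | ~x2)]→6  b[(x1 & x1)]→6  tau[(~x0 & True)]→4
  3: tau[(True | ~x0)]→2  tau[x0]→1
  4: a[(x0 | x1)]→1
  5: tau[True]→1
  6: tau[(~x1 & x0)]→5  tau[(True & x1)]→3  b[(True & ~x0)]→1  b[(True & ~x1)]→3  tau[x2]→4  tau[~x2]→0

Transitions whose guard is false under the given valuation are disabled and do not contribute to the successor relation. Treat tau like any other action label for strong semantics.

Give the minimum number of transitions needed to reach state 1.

Answer: 2

Analysis:
BFS to 1:
  depth 0: {0}
  depth 1: {5}
  depth 2: {1}
depth(1)=2, e.g. b·tau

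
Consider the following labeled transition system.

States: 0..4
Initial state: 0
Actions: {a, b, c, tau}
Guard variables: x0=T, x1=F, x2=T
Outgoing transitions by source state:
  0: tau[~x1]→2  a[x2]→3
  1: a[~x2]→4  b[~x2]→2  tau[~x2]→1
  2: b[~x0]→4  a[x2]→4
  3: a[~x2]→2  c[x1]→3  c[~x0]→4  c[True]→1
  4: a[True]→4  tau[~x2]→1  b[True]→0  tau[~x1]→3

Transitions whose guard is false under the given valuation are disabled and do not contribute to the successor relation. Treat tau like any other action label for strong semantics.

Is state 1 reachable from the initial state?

Answer: REACHABLE

Trace:
Guard filter leaves 7 enabled edge(s).
depth 0: {0}
depth 1: {2,3}  now seen {0,2,3}
depth 2: {1,4}  now seen {0,1,2,3,4}
Reach set: {0,1,2,3,4}
trace reaching 1: a·c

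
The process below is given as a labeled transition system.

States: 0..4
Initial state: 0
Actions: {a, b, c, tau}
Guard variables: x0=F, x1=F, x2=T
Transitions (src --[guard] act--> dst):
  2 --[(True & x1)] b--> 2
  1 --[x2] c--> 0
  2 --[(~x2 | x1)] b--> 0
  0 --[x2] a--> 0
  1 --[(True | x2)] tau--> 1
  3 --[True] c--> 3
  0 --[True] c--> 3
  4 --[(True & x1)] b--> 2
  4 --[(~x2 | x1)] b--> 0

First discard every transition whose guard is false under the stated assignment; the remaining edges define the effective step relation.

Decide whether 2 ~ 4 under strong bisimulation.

Answer: BISIMILAR

Working:
Refine partition for ~:
  π0 = {{0,1,2,3,4}}
  π1 = {{0},{1},{2,4},{3}}
4 equivalence class(es) (converged in 2)
2∈{2,4}, 4∈{2,4}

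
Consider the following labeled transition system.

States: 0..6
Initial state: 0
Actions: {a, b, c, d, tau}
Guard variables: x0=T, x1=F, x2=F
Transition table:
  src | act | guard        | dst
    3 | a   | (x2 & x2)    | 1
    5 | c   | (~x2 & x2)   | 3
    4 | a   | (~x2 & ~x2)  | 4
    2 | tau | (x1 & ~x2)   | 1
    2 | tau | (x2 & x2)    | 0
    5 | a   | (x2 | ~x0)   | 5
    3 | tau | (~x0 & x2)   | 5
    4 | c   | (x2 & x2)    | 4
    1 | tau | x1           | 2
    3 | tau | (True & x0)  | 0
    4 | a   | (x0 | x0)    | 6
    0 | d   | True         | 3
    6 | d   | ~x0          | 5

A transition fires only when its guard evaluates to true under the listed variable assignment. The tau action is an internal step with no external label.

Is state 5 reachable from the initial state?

Answer: UNREACHABLE

Analysis:
After dropping false guards: 4 live edges.
Layer 0: {0}
Layer 1: {3}  total {0,3}
Reachable = {0,3}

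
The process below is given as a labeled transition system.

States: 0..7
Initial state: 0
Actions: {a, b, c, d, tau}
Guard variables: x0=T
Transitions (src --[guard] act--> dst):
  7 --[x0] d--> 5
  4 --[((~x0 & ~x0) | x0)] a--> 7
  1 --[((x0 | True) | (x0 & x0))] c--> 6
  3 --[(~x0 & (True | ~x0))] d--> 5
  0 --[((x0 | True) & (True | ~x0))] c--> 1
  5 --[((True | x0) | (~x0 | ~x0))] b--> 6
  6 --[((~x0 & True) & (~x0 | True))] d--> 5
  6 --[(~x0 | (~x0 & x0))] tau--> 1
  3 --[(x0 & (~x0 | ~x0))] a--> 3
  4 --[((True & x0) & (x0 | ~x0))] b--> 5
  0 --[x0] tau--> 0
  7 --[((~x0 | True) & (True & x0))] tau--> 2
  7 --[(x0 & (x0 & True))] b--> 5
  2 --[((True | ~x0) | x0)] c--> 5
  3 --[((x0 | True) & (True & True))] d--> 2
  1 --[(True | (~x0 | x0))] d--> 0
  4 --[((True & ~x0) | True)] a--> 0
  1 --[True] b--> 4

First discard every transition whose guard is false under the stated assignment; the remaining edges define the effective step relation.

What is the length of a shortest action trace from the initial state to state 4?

Layered search for 4:
  L0 = {0}
  L1 = {1}
  L2 = {4,6}
depth(4)=2, e.g. c·b

Answer: 2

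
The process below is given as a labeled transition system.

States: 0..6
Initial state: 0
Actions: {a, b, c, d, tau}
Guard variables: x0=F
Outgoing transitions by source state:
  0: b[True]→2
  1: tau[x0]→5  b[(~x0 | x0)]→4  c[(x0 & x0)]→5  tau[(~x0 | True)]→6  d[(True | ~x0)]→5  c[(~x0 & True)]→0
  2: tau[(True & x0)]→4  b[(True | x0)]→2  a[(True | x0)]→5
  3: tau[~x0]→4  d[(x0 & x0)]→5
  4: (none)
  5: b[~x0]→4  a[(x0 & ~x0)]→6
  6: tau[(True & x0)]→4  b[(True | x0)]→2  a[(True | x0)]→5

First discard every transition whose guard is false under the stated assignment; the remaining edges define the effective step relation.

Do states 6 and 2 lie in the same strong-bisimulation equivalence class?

Compute ~ classes (split until stable):
  π0 = {{0,1,2,3,4,5,6}}
  π1 = {{0,5},{1},{2,6},{3},{4}}
  π2 = {{0},{1},{2,6},{3},{4},{5}}
Fixed point at round 3; 6 class(es).
[6]={2,6}  [2]={2,6}

Answer: BISIMILAR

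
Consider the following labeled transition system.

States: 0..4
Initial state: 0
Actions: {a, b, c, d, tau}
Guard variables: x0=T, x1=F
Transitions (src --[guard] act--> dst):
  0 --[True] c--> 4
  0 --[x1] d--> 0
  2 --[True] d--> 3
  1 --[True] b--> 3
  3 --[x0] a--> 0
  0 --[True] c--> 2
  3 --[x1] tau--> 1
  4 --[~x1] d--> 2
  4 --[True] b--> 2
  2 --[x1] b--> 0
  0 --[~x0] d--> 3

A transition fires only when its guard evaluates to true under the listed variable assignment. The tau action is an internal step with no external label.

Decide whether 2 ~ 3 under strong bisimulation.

Bisimulation quotient by refinement:
  π0 = {{0,1,2,3,4}}
  π1 = {{0},{1},{2},{3},{4}}
stable after 2 split(s): 5 block(s)
[2]={2}  [3]={3}

Answer: NOT BISIMILAR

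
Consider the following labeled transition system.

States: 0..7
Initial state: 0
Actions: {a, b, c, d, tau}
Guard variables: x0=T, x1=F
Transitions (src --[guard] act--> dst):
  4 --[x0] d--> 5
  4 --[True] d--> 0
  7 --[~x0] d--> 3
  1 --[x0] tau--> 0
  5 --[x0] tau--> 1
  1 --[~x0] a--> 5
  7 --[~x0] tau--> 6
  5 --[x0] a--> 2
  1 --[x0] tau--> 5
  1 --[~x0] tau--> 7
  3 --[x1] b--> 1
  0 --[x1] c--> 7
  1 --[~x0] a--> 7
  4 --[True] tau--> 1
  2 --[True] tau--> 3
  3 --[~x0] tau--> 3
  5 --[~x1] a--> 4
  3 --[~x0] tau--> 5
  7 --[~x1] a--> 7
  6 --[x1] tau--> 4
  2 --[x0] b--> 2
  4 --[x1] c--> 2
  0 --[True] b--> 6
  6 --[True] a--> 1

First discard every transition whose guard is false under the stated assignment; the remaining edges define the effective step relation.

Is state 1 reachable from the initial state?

Guard filter leaves 13 enabled edge(s).
L0 = {0}
L1 = {6}  now seen {0,6}
L2 = {1}  now seen {0,1,6}
L3 = {5}  now seen {0,1,5,6}
L4 = {2,4}  now seen {0,1,2,4,5,6}
L5 = {3}  now seen {0,1,2,3,4,5,6}
R = {0,1,2,3,4,5,6}
witness 1: b·a

Answer: REACHABLE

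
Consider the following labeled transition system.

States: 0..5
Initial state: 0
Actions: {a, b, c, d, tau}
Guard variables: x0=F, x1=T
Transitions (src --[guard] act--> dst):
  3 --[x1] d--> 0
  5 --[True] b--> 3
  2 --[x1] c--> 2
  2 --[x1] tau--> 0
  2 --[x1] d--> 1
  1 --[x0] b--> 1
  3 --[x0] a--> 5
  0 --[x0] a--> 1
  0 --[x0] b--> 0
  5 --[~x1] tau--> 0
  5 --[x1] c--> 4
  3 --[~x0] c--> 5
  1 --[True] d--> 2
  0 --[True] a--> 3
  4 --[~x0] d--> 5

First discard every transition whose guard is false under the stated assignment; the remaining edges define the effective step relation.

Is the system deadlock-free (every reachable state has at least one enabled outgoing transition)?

Reachable = {0,3,4,5}
  0: a→3  [deg 1]
  3: c→5  d→0  [deg 2]
  4: d→5  [deg 1]
  5: b→3  c→4  [deg 2]

Answer: DEADLOCK-FREE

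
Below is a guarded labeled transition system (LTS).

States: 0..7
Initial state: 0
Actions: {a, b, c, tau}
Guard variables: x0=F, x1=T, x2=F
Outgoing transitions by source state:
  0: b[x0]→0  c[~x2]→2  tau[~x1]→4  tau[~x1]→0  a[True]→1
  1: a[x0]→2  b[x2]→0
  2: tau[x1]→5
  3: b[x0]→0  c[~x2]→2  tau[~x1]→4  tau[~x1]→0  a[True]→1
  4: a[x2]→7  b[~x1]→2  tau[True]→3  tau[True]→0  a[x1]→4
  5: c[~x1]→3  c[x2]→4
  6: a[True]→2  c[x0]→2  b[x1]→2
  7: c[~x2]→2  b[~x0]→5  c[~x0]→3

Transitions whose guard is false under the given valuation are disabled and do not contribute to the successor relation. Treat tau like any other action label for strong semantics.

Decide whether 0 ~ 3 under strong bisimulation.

Compute ~ classes (split until stable):
  P[0] = {{0,1,2,3,4,5,6,7}}
  P[1] = {{0,3},{1,5},{2},{4},{6},{7}}
Fixed point at round 2; 6 class(es).
0∈{0,3}, 3∈{0,3}

Answer: BISIMILAR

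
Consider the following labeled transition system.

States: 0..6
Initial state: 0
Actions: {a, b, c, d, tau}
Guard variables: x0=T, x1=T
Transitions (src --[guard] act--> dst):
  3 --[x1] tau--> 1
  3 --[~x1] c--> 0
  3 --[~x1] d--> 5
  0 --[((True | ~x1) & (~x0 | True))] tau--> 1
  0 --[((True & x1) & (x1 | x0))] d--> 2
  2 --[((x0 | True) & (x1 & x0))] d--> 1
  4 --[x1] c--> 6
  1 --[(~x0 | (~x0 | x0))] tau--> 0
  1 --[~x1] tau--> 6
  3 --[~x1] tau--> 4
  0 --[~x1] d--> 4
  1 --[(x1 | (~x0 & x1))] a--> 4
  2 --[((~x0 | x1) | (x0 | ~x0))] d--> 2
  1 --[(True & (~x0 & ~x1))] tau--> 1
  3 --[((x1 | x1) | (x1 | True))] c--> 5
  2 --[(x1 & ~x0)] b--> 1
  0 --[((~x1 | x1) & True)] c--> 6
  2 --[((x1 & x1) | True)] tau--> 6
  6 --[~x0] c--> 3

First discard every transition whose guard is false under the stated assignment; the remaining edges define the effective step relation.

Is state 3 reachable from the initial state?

Answer: UNREACHABLE

Trace:
11 transition(s) survive guard evaluation.
L0 = {0}
L1 = {1,2,6}  total {0,1,2,6}
L2 = {4}  total {0,1,2,4,6}
R = {0,1,2,4,6}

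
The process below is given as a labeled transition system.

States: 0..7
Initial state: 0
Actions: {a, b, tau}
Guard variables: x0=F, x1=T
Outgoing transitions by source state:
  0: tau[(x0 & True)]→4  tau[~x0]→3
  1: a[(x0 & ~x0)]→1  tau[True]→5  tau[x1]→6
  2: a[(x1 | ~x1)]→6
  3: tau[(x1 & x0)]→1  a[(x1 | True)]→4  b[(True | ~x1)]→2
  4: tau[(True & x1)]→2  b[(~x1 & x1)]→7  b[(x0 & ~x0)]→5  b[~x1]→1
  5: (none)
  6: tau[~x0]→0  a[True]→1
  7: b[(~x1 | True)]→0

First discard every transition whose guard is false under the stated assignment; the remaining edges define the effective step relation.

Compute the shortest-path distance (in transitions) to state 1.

Answer: 4

Analysis:
Breadth-first toward 1:
  Layer 0: {0}
  Layer 1: {3}
  Layer 2: {2,4}
  Layer 3: {6}
  Layer 4: {1}
first hit 1 at d=4 via tau·b·a·a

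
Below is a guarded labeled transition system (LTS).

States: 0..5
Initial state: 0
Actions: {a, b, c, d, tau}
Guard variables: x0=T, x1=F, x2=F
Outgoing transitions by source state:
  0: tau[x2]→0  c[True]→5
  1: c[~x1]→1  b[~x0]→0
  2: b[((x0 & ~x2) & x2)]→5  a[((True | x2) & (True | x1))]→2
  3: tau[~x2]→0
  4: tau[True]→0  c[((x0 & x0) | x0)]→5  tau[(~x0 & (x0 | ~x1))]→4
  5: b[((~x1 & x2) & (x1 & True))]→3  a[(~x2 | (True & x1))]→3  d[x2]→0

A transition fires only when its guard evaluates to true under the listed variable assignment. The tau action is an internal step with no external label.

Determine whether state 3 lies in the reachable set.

Answer: REACHABLE

Working:
7 transition(s) survive guard evaluation.
depth 0: {0}
depth 1: {5}  total {0,5}
depth 2: {3}  total {0,3,5}
R = {0,3,5}
trace reaching 3: c·a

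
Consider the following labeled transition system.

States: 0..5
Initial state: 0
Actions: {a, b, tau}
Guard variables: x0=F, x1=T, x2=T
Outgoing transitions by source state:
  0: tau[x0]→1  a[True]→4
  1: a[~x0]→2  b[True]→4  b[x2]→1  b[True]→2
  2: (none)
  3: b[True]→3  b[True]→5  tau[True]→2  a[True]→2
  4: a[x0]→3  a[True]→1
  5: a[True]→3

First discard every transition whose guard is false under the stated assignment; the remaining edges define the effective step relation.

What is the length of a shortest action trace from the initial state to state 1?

Answer: 2

Working:
Layered search for 1:
  depth 0: {0}
  depth 1: {4}
  depth 2: {1}
depth(1)=2, e.g. a·a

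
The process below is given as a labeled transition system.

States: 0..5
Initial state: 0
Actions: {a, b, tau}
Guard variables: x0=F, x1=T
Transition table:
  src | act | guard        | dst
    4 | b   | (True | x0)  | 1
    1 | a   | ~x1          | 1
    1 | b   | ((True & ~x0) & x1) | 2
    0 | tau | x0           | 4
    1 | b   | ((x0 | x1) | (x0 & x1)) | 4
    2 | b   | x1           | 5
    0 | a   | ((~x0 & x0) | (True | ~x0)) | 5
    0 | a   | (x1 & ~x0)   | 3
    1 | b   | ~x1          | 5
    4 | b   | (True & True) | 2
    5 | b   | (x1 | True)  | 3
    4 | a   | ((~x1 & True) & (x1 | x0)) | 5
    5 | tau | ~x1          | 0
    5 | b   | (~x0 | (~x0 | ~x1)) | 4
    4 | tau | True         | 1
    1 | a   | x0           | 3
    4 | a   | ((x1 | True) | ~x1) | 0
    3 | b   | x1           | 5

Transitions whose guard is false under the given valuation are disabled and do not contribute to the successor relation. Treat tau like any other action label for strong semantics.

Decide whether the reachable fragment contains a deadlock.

Reach set: {0,1,2,3,4,5}
  0: a→3  a→5  [deg 2]
  1: b→2  b→4  [deg 2]
  2: b→5  [deg 1]
  3: b→5  [deg 1]
  4: a→0  b→1  b→2  tau→1  [deg 4]
  5: b→3  b→4  [deg 2]

Answer: DEADLOCK-FREE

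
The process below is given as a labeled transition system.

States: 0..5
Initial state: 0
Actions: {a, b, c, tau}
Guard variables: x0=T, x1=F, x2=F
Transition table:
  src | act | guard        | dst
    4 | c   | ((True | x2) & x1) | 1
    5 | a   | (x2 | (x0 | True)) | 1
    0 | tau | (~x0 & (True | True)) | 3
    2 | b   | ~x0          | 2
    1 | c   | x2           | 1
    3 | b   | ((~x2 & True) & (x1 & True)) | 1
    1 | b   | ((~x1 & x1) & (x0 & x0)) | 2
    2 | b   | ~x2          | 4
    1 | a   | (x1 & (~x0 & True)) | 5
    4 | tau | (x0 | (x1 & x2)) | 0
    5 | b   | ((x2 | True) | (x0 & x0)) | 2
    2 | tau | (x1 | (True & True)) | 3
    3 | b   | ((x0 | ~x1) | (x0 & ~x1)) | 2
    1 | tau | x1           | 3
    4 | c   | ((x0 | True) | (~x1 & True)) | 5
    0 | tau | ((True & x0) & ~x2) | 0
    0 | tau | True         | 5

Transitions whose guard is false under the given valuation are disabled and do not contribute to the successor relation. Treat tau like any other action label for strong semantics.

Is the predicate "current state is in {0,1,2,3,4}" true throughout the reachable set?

Answer: INVARIANT VIOLATED at state 5

Working:
Allowed set {0,1,2,3,4}
Reachable = {0,1,2,3,4,5}
  0: ok
  1: ok
  2: ok
  3: ok
  4: ok
  5: ✗ unsafe
reach 5 via tau — violates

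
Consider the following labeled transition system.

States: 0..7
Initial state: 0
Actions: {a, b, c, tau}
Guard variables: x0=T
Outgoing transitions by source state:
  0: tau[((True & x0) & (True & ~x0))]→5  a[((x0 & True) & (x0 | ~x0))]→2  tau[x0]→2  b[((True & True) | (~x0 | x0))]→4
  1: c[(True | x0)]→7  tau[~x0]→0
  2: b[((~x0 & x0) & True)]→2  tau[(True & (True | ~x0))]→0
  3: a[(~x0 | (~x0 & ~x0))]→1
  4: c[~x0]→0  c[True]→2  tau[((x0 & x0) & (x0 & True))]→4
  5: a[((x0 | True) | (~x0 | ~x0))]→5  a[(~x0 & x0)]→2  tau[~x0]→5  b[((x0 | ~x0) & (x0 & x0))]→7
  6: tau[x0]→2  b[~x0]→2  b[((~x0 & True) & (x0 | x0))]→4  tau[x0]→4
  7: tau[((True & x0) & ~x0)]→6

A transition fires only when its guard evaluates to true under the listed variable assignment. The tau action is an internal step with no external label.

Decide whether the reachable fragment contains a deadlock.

Answer: DEADLOCK-FREE

Analysis:
R = {0,2,4}
  0: a→2  b→4  tau→2  [3 exit(s)]
  2: tau→0  [1 exit(s)]
  4: c→2  tau→4  [2 exit(s)]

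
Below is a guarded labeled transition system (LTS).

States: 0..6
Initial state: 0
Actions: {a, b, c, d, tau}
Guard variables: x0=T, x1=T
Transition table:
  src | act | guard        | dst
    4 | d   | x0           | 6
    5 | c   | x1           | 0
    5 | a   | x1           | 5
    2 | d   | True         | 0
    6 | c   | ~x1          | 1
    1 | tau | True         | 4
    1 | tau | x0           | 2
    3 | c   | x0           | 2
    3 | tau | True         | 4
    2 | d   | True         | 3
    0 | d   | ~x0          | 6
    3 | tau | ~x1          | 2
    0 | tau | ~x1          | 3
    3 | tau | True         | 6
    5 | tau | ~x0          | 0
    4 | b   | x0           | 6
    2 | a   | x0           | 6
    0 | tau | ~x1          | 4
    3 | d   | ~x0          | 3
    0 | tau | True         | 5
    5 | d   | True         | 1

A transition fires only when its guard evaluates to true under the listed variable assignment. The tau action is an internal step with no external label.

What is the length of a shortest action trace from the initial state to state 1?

Answer: 2

Analysis:
BFS to 1:
  Layer 0: {0}
  Layer 1: {5}
  Layer 2: {1}
depth(1)=2, e.g. tau·d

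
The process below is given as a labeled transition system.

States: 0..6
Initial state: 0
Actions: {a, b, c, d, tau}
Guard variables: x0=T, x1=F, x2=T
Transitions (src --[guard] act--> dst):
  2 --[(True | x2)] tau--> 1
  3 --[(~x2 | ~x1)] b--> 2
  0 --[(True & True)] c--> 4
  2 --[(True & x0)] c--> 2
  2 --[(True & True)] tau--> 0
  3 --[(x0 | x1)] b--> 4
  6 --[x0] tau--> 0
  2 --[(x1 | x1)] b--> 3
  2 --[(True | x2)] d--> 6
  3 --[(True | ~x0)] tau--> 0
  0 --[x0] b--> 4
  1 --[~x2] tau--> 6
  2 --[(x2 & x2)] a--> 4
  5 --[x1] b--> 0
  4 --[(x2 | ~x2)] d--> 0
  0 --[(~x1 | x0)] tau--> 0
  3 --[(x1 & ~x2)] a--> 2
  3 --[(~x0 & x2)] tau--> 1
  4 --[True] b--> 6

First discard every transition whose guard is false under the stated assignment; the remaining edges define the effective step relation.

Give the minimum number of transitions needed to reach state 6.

Breadth-first toward 6:
  L0 = {0}
  L1 = {4}
  L2 = {6}
first hit 6 at d=2 via b·b

Answer: 2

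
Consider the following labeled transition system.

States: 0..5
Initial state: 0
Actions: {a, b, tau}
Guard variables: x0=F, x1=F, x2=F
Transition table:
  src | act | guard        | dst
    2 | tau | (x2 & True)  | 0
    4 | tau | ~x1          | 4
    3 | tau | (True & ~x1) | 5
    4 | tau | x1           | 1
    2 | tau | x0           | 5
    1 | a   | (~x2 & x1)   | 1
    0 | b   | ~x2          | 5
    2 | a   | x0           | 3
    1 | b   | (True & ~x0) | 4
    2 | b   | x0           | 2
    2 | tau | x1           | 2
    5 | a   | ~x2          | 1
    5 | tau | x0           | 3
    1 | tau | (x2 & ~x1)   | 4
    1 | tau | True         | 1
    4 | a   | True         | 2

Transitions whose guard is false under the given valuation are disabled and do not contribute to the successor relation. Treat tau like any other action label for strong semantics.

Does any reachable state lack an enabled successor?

Reach set: {0,1,2,4,5}
  0: b→5  [1 exit(s)]
  1: b→4  tau→1  [2 exit(s)]
  2: ∅  [deadlock]
  4: a→2  tau→4  [2 exit(s)]
  5: a→1  [1 exit(s)]
trace reaching 2: b·a·b·a

Answer: DEADLOCK at state 2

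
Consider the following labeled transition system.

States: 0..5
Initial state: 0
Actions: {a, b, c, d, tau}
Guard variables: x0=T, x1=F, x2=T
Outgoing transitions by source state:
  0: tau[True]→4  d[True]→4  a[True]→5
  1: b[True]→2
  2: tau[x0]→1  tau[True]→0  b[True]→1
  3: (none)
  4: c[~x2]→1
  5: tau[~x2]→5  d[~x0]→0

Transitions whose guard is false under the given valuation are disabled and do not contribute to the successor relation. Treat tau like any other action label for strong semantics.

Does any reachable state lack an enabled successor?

Answer: DEADLOCK at state 4

Trace:
Reachable = {0,4,5}
  0: a→5  d→4  tau→4  [3 out]
  4: ∅  [STUCK]
  5: ∅  [STUCK]
trace reaching 4: tau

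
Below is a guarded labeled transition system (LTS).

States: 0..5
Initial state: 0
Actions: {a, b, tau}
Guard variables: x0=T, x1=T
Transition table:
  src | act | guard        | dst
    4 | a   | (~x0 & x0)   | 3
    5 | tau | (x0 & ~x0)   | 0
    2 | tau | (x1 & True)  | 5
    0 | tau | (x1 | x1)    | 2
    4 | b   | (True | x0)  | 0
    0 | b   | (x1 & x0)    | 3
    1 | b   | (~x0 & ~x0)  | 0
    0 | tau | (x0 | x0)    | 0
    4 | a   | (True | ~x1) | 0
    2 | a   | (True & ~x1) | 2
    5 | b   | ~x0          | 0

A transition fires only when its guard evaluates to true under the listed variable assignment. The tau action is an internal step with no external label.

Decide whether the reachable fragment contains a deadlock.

Answer: DEADLOCK at state 3

Analysis:
Reachable = {0,2,3,5}
  0: b→3  tau→0  tau→2  [deg 3]
  2: tau→5  [deg 1]
  3: ∅  [deadlock]
  5: ∅  [deadlock]
Path to 3: b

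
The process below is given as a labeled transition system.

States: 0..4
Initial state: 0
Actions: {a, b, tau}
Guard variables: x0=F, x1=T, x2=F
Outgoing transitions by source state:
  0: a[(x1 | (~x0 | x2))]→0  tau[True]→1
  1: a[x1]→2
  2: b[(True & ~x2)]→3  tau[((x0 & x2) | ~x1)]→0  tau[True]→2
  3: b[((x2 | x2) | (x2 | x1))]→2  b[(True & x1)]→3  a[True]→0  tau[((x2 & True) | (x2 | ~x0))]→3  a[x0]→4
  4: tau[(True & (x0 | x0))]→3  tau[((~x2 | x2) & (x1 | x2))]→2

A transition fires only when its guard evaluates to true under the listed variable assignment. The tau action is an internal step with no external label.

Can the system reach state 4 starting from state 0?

Answer: UNREACHABLE

Trace:
Guard filter leaves 10 enabled edge(s).
L0 = {0}
L1 = {1}  total {0,1}
L2 = {2}  total {0,1,2}
L3 = {3}  total {0,1,2,3}
R = {0,1,2,3}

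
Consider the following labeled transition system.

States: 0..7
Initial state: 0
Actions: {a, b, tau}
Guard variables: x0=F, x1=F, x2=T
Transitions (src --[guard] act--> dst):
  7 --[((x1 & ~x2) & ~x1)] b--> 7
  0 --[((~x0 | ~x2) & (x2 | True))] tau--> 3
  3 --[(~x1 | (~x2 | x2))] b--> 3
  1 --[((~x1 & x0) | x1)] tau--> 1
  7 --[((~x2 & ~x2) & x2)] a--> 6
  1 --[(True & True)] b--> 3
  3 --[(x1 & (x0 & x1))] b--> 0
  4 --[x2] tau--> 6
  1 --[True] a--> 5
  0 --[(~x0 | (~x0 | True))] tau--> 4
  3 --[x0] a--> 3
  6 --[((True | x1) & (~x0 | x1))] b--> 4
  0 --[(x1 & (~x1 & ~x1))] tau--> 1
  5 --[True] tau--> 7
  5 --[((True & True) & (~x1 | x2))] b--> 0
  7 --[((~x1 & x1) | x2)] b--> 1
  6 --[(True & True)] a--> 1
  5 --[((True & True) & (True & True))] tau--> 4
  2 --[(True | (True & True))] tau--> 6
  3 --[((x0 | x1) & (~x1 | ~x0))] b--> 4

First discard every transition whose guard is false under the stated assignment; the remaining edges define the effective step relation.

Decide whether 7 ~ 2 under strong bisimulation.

Bisimulation quotient by refinement:
  P[0] = {{0,1,2,3,4,5,6,7}}
  P[1] = {{0,2,4},{1,6},{3,7},{5}}
  P[2] = {{0},{1},{2,4},{3},{5},{6},{7}}
7 equivalence class(es) (converged in 3)
7∈{7}, 2∈{2,4}

Answer: NOT BISIMILAR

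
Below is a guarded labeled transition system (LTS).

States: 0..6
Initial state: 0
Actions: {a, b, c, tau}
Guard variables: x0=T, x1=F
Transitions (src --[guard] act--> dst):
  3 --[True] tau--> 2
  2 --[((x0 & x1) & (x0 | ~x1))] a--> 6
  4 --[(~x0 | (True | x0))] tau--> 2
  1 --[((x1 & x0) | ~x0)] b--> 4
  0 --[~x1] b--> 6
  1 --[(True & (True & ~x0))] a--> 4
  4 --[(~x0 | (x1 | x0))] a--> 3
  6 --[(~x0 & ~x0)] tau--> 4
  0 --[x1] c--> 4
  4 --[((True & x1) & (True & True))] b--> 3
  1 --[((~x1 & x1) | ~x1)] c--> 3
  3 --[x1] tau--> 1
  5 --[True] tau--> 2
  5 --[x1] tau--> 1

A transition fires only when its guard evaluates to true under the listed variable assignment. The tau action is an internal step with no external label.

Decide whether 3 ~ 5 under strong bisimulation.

Refine partition for ~:
  round 0: {{0,1,2,3,4,5,6}}
  round 1: {{0},{1},{2,6},{3,5},{4}}
stable after 2 split(s): 5 block(s)
[3]={3,5}  [5]={3,5}

Answer: BISIMILAR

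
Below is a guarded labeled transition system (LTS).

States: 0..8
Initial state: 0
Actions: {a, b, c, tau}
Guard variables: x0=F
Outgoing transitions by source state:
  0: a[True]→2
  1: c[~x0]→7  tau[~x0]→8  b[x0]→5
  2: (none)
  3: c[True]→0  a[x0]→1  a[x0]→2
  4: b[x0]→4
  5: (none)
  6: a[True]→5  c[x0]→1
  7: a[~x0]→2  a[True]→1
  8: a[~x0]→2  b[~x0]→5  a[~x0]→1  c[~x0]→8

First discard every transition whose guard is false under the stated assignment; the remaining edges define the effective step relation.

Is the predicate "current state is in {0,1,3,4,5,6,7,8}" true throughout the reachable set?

Inv-set: {0,1,3,4,5,6,7,8}
Reachable = {0,2}
  0: safe
  2: ✗ unsafe
witness against invariant: a → 2

Answer: INVARIANT VIOLATED at state 2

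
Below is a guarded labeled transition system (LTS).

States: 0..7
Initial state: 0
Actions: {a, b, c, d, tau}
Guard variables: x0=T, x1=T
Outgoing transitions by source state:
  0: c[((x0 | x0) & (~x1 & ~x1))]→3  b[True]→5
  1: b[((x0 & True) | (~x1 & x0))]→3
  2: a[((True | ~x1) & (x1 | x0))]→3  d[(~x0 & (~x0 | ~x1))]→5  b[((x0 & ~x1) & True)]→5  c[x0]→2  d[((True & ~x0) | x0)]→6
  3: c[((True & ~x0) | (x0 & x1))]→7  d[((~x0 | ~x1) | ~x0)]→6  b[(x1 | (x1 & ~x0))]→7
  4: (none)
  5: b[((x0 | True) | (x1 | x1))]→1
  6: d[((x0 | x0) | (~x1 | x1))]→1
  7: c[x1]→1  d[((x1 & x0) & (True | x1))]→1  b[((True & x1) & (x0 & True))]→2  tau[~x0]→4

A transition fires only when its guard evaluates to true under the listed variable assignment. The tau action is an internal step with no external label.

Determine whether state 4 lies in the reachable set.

Answer: UNREACHABLE

Working:
12 transition(s) survive guard evaluation.
L0 = {0}
L1 = {5}  now seen {0,5}
L2 = {1}  now seen {0,1,5}
L3 = {3}  now seen {0,1,3,5}
L4 = {7}  now seen {0,1,3,5,7}
L5 = {2}  now seen {0,1,2,3,5,7}
L6 = {6}  now seen {0,1,2,3,5,6,7}
R = {0,1,2,3,5,6,7}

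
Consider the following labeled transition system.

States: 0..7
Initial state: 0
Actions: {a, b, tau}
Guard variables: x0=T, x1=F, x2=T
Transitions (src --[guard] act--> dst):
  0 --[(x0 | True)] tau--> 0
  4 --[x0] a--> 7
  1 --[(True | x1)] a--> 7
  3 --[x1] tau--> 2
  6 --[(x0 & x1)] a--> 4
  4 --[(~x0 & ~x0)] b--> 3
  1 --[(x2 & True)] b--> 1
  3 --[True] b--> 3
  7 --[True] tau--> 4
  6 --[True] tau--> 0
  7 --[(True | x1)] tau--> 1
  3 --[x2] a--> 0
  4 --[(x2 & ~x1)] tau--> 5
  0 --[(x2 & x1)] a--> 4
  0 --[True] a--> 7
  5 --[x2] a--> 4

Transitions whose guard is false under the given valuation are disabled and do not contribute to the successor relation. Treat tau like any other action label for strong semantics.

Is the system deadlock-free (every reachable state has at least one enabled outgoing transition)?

Answer: DEADLOCK-FREE

Trace:
Reach set: {0,1,4,5,7}
  0: a→7  tau→0  [2 exit(s)]
  1: a→7  b→1  [2 exit(s)]
  4: a→7  tau→5  [2 exit(s)]
  5: a→4  [1 exit(s)]
  7: tau→1  tau→4  [2 exit(s)]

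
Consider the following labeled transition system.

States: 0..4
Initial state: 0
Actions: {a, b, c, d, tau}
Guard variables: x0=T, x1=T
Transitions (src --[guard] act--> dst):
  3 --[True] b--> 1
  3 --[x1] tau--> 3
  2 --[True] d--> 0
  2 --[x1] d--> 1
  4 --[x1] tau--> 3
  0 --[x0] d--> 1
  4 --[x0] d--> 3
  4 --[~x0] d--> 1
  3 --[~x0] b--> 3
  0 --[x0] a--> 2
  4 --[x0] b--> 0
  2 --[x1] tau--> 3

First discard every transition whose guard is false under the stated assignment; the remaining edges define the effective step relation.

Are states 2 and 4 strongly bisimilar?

Refine partition for ~:
  round 0: {{0,1,2,3,4}}
  round 1: {{0},{1},{2},{3},{4}}
Fixed point at round 2; 5 class(es).
2∈{2}, 4∈{4}

Answer: NOT BISIMILAR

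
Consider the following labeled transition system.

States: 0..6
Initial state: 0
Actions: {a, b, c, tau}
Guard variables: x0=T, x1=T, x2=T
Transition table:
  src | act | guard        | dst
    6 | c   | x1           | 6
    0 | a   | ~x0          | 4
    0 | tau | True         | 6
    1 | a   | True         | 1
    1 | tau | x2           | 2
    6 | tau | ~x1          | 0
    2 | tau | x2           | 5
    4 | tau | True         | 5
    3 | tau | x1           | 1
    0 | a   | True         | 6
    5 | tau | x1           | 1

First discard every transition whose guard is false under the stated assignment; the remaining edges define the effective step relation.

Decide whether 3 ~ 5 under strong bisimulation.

Answer: BISIMILAR

Trace:
Compute ~ classes (split until stable):
  P[0] = {{0,1,2,3,4,5,6}}
  P[1] = {{0,1},{2,3,4,5},{6}}
  P[2] = {{0},{1},{2,4},{3,5},{6}}
5 equivalence class(es) (converged in 3)
3∈{3,5}, 5∈{3,5}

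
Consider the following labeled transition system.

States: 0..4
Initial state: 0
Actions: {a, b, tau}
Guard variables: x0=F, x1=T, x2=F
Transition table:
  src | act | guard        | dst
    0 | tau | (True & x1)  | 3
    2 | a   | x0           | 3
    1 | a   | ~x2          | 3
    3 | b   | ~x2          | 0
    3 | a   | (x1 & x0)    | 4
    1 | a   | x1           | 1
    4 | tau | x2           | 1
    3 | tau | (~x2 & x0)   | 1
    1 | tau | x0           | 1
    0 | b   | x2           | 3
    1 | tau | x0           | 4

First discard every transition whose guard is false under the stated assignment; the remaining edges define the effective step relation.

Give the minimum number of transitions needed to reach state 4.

Breadth-first toward 4:
  depth 0: {0}
  depth 1: {3}
4 never appears.

Answer: UNREACHABLE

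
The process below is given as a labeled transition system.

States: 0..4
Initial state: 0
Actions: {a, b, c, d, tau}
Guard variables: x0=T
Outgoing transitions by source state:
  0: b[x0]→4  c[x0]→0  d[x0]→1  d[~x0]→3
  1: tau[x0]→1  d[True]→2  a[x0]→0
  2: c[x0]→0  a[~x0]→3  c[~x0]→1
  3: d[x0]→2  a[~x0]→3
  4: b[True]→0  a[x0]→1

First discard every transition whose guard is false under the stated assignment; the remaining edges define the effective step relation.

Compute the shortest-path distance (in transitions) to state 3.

BFS to 3:
  L0 = {0}
  L1 = {1,4}
  L2 = {2}
3 never appears.

Answer: UNREACHABLE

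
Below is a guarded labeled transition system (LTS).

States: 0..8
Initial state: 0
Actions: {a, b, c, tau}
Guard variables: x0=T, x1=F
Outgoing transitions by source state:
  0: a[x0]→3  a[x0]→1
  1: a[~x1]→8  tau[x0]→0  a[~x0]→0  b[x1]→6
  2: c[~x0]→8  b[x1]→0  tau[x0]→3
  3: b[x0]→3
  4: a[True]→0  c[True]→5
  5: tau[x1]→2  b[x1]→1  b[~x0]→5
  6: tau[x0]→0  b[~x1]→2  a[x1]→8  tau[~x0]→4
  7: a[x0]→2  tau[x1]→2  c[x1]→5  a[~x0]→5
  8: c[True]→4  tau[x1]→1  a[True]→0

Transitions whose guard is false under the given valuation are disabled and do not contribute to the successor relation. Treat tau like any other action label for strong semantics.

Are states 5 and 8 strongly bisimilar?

Answer: NOT BISIMILAR

Trace:
Compute ~ classes (split until stable):
  P[0] = {{0,1,2,3,4,5,6,7,8}}
  P[1] = {{0,7},{1},{2},{3},{4,8},{5},{6}}
  P[2] = {{0},{1},{2},{3},{4},{5},{6},{7},{8}}
Fixed point at round 3; 9 class(es).
[5]={5}  [8]={8}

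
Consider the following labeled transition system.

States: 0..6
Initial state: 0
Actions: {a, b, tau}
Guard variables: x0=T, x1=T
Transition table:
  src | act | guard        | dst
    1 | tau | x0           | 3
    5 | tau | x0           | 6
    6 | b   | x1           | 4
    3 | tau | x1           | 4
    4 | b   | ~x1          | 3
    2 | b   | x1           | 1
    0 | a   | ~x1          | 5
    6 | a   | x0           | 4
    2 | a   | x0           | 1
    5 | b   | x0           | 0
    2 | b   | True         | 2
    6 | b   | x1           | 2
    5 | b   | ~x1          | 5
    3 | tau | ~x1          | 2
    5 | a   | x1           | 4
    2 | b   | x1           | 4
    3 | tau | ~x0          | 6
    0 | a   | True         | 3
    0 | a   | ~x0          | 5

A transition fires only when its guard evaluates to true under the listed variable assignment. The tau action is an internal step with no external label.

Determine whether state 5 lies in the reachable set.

Answer: UNREACHABLE

Analysis:
After dropping false guards: 13 live edges.
Layer 0: {0}
Layer 1: {3}  now seen {0,3}
Layer 2: {4}  now seen {0,3,4}
R = {0,3,4}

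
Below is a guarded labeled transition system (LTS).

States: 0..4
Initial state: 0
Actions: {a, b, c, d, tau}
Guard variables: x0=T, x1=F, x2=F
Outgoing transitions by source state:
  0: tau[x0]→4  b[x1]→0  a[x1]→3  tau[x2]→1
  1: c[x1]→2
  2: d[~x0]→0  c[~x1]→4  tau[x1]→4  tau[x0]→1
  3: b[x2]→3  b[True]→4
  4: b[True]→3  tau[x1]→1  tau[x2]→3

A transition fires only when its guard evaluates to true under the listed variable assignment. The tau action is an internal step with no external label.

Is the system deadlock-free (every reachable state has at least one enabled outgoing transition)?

Answer: DEADLOCK-FREE

Analysis:
Reach set: {0,3,4}
  0: tau→4  [1 out]
  3: b→4  [1 out]
  4: b→3  [1 out]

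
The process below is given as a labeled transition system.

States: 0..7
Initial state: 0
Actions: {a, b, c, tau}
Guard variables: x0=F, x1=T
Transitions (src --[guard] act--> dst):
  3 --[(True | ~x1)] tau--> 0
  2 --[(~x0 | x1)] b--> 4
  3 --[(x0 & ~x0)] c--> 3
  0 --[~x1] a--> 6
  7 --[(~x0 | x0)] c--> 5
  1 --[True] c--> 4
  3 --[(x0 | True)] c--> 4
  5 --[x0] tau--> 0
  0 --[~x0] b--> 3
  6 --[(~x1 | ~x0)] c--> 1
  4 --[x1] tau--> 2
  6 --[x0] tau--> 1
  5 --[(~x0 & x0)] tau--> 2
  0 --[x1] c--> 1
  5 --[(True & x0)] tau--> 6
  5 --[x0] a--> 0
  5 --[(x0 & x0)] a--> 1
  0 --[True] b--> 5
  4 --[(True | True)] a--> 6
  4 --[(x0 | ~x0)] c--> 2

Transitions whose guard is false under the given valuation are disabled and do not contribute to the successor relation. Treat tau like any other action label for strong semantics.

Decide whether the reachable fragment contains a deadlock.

R = {0,1,2,3,4,5,6}
  0: b→3  b→5  c→1  [deg 3]
  1: c→4  [deg 1]
  2: b→4  [deg 1]
  3: c→4  tau→0  [deg 2]
  4: a→6  c→2  tau→2  [deg 3]
  5: ∅  [STUCK]
  6: c→1  [deg 1]
Path to 5: b

Answer: DEADLOCK at state 5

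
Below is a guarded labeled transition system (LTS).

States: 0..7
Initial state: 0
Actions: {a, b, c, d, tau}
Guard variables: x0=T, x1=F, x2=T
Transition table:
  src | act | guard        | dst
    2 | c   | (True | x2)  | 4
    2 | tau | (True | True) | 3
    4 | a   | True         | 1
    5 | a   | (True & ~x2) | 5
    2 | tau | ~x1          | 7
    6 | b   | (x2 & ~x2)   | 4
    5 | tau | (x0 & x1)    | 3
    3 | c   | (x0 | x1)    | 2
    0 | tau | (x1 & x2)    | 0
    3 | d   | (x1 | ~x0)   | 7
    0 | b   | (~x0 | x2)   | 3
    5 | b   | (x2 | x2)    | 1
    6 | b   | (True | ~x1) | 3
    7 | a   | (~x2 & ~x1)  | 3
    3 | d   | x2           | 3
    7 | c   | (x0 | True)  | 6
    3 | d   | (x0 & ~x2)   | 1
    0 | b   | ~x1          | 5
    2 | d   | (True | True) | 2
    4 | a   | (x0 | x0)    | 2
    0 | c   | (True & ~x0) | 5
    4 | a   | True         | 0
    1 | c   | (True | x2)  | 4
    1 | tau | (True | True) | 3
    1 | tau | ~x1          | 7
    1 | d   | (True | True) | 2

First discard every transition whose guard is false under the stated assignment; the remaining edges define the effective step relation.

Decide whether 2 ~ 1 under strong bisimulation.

Refine partition for ~:
  round 0: {{0,1,2,3,4,5,6,7}}
  round 1: {{0,5,6},{1,2},{3},{4},{7}}
  round 2: {{0},{1,2},{3},{4},{5},{6},{7}}
7 equivalence class(es) (converged in 3)
2∈{1,2}, 1∈{1,2}

Answer: BISIMILAR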